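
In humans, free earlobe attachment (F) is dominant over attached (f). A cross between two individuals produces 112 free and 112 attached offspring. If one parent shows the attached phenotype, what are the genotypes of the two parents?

Observed offspring: 112 free, 112 attached
The observed ratio simplifies to 1:1. One parent shows attached, so its genotype must be ff. A 1:1 offspring split requires the other parent to be heterozygous (Ff).
Parent genotypes: ff × Ff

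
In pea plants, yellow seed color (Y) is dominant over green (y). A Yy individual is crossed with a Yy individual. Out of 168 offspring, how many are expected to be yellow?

Punnett square for Yy × Yy:
Offspring genotypes: 1 YY, 2 Yy, 1 yy
yellow: 3, green: 1
yellow: 3 out of 4 → fraction 3/4
Expected count = 3/4 × 168 = 126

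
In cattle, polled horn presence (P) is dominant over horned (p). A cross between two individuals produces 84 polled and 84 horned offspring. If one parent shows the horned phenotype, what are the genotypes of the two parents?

Observed offspring: 84 polled, 84 horned
The observed ratio simplifies to 1:1. One parent shows horned, so its genotype must be pp. A 1:1 offspring split requires the other parent to be heterozygous (Pp).
Parent genotypes: pp × Pp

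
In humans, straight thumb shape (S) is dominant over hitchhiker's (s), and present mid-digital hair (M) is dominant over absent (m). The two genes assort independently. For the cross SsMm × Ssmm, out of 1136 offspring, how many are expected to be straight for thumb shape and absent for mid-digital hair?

Dihybrid cross SsMm × Ssmm — consider each gene separately:
thumb shape: Ss × Ss → 1 SS, 2 Ss, 1 ss → 3 S_ : 1 ss (out of 4)
mid-digital hair: Mm × mm → 2 Mm, 2 mm → 2 M_ : 2 mm (out of 4)
Looking for: straight (S_) and absent (mm)
P(straight) = 3/4, P(absent) = 2/4
P(both) = 3/4 × 2/4 = 6/16 = 3/8
Expected count = 3/8 × 1136 = 426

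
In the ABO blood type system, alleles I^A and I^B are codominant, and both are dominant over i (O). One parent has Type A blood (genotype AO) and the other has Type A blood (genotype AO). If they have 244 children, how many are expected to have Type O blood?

Cross: AO × AO
Possible offspring genotypes: 1 AA, 2 AO, 1 OO
Blood type counts: 3 Type A, 1 Type O
Probability of Type O: 1/4
Expected count = 1/4 × 244 = 61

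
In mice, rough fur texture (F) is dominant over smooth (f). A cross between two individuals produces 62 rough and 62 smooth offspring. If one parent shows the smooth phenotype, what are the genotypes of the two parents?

Observed offspring: 62 rough, 62 smooth
The observed ratio simplifies to 1:1. One parent shows smooth, so its genotype must be ff. A 1:1 offspring split requires the other parent to be heterozygous (Ff).
Parent genotypes: ff × Ff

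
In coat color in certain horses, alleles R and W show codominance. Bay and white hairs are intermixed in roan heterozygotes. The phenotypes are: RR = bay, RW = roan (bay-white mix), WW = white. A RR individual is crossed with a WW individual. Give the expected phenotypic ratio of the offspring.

Punnett square for RR × WW:
Offspring genotypes: 4 RW
Phenotype counts: 4 roan (bay-white mix)
Ratio: all roan (bay-white mix)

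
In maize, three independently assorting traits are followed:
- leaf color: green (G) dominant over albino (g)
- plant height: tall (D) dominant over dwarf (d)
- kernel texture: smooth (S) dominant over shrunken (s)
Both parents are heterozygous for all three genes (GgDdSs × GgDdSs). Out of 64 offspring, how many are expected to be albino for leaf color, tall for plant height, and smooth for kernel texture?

Trihybrid cross: GgDdSs × GgDdSs
Each trait segregates independently with a 3:1 phenotypic ratio, so each gene contributes 3/4 (dominant) or 1/4 (recessive).
Target: albino (leaf color), tall (plant height), smooth (kernel texture)
Probability = product of independent per-trait probabilities
= 1/4 × 3/4 × 3/4 = 9/64
Expected count = 9/64 × 64 = 9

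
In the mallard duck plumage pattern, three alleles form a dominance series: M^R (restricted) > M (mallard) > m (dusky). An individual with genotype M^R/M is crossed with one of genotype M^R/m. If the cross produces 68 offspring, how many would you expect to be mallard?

Cross: M^R/M × M^R/m
Allele dominance: M^R > M > m
Offspring genotypes: 1 M^R/M^R, 1 M^R/m, 1 M^R/M, 1 M/m
Phenotype counts: 3 restricted, 1 mallard
mallard: 1 out of 4 → fraction 1/4
Expected count = 1/4 × 68 = 17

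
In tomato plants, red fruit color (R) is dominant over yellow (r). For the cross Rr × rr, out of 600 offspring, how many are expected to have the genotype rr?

Punnett square for Rr × rr:
Offspring genotypes: 2 Rr, 2 rr
Total offspring: 4
Count with target: 2
Probability: 2/4 = 1/2
Expected count = 1/2 × 600 = 300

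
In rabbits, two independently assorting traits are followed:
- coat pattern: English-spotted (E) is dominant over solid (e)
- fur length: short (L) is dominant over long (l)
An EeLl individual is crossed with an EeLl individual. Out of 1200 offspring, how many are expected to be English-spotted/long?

Dihybrid cross EeLl × EeLl — consider each gene separately:
coat pattern: Ee × Ee → 1 EE, 2 Ee, 1 ee → 3 E_ : 1 ee (out of 4)
fur length: Ll × Ll → 1 LL, 2 Ll, 1 ll → 3 L_ : 1 ll (out of 4)
Combine (counts out of 4 × 4 = 16): English-spotted/short (E_L_) = 3×3 = 9; English-spotted/long (E_ll) = 3×1 = 3; solid/short (eeL_) = 1×3 = 3; solid/long (eell) = 1×1 = 1
Phenotype counts (out of 16): 9 English-spotted/short, 3 English-spotted/long, 3 solid/short, 1 solid/long
English-spotted/long: 3 out of 16 → fraction 3/16
Expected count = 3/16 × 1200 = 225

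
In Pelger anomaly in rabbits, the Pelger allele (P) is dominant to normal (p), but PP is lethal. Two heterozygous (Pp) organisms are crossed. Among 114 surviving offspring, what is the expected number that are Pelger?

Cross: Pp × Pp
Punnett square offspring (before lethality): 1 PP, 2 Pp, 1 pp
The PP genotype is lethal (embryos die); surviving offspring: 2 Pp, 1 pp
Pelger: 2 out of 3 → fraction 2/3
Expected count = 2/3 × 114 = 76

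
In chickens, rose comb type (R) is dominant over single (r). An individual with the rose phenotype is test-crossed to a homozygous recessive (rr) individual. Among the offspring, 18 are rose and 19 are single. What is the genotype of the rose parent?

Test cross: ? × rr
Offspring: 18 rose, 19 single — approximately 1:1.
A 1:1 ratio in a test cross indicates the unknown parent is heterozygous (Rr).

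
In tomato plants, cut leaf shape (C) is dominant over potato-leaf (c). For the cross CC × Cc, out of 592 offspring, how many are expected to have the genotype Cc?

Punnett square for CC × Cc:
Offspring genotypes: 2 CC, 2 Cc
Total offspring: 4
Count with target: 2
Probability: 2/4 = 1/2
Expected count = 1/2 × 592 = 296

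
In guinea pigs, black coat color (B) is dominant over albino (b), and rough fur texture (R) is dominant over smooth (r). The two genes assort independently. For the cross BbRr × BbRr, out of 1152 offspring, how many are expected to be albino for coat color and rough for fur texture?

Dihybrid cross BbRr × BbRr — consider each gene separately:
coat color: Bb × Bb → 1 BB, 2 Bb, 1 bb → 3 B_ : 1 bb (out of 4)
fur texture: Rr × Rr → 1 RR, 2 Rr, 1 rr → 3 R_ : 1 rr (out of 4)
Looking for: albino (bb) and rough (R_)
P(albino) = 1/4, P(rough) = 3/4
P(both) = 1/4 × 3/4 = 3/16
Expected count = 3/16 × 1152 = 216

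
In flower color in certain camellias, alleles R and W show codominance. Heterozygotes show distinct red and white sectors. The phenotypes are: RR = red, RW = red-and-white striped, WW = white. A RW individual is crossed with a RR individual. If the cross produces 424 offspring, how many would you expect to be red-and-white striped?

Punnett square for RW × RR:
Offspring genotypes: 2 RR, 2 RW
Phenotype counts: 2 red, 2 red-and-white striped
red-and-white striped: 2 out of 4 → fraction 1/2
Expected count = 1/2 × 424 = 212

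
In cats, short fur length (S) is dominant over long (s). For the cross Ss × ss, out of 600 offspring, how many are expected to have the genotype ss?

Punnett square for Ss × ss:
Offspring genotypes: 2 Ss, 2 ss
Total offspring: 4
Count with target: 2
Probability: 2/4 = 1/2
Expected count = 1/2 × 600 = 300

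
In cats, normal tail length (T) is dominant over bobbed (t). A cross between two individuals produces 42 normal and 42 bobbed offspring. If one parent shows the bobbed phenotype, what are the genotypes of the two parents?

Observed offspring: 42 normal, 42 bobbed
The observed ratio simplifies to 1:1. One parent shows bobbed, so its genotype must be tt. A 1:1 offspring split requires the other parent to be heterozygous (Tt).
Parent genotypes: tt × Tt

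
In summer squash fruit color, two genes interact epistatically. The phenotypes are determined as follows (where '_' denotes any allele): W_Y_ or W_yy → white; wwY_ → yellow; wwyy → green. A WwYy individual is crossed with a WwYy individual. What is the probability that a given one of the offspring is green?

Cross: WwYy × WwYy — consider each gene separately:
W gene: Ww × Ww → 1 WW, 2 Ww, 1 ww → 3 W_ : 1 ww (out of 4)
Y gene: Yy × Yy → 1 YY, 2 Yy, 1 yy → 3 Y_ : 1 yy (out of 4)
Genotype classes (out of 4 × 4 = 16): W_Y_ = 3×3 = 9; W_yy = 3×1 = 3; wwY_ = 1×3 = 3; wwyy = 1×1 = 1
Apply the phenotype rules: W_Y_ (9) + W_yy (3) → white; wwY_ (3) → yellow; wwyy (1) → green
Phenotype counts (out of 16): 12 white, 3 yellow, 1 green
green: 1 out of 16
Probability: 1/16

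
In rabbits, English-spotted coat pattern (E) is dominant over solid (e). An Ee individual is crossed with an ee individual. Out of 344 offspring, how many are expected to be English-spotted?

Punnett square for Ee × ee:
Offspring genotypes: 2 Ee, 2 ee
English-spotted: 2, solid: 2
English-spotted: 2 out of 4 → fraction 1/2
Expected count = 1/2 × 344 = 172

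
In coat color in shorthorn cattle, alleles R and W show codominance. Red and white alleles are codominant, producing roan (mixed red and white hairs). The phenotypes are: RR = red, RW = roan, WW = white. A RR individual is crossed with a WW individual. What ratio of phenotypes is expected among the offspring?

Punnett square for RR × WW:
Offspring genotypes: 4 RW
Phenotype counts: 4 roan
Ratio: all roan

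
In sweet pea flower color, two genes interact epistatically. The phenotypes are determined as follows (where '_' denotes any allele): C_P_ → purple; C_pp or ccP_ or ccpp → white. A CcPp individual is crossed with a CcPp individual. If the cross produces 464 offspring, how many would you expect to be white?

Cross: CcPp × CcPp — consider each gene separately:
C gene: Cc × Cc → 1 CC, 2 Cc, 1 cc → 3 C_ : 1 cc (out of 4)
P gene: Pp × Pp → 1 PP, 2 Pp, 1 pp → 3 P_ : 1 pp (out of 4)
Genotype classes (out of 4 × 4 = 16): C_P_ = 3×3 = 9; C_pp = 3×1 = 3; ccP_ = 1×3 = 3; ccpp = 1×1 = 1
Apply the phenotype rules: C_P_ (9) → purple; C_pp (3) + ccP_ (3) + ccpp (1) → white
Phenotype counts (out of 16): 9 purple, 7 white
white: 7 out of 16 → fraction 7/16
Expected count = 7/16 × 464 = 203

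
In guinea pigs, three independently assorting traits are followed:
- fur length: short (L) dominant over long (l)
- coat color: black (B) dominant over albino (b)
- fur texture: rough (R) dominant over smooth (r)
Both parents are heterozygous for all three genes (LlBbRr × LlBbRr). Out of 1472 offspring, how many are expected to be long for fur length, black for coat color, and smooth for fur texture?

Trihybrid cross: LlBbRr × LlBbRr
Each trait segregates independently with a 3:1 phenotypic ratio, so each gene contributes 3/4 (dominant) or 1/4 (recessive).
Target: long (fur length), black (coat color), smooth (fur texture)
Probability = product of independent per-trait probabilities
= 1/4 × 3/4 × 1/4 = 3/64
Expected count = 3/64 × 1472 = 69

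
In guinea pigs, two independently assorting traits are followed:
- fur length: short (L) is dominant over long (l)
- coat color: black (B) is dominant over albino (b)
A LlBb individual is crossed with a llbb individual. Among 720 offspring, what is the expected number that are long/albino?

Dihybrid cross LlBb × llbb — consider each gene separately:
fur length: Ll × ll → 2 Ll, 2 ll → 2 L_ : 2 ll (out of 4)
coat color: Bb × bb → 2 Bb, 2 bb → 2 B_ : 2 bb (out of 4)
Combine (counts out of 4 × 4 = 16): short/black (L_B_) = 2×2 = 4; short/albino (L_bb) = 2×2 = 4; long/black (llB_) = 2×2 = 4; long/albino (llbb) = 2×2 = 4
Phenotype counts (out of 16): 4 short/black, 4 short/albino, 4 long/black, 4 long/albino
long/albino: 4 out of 16 → fraction 1/4
Expected count = 1/4 × 720 = 180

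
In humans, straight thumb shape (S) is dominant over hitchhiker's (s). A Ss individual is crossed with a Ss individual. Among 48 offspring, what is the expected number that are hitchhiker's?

Punnett square for Ss × Ss:
Offspring genotypes: 1 SS, 2 Ss, 1 ss
straight: 3, hitchhiker's: 1
hitchhiker's: 1 out of 4 → fraction 1/4
Expected count = 1/4 × 48 = 12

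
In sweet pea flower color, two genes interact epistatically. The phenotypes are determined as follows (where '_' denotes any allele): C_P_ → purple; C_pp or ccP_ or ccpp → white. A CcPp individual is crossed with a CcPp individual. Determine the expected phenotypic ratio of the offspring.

Cross: CcPp × CcPp — consider each gene separately:
C gene: Cc × Cc → 1 CC, 2 Cc, 1 cc → 3 C_ : 1 cc (out of 4)
P gene: Pp × Pp → 1 PP, 2 Pp, 1 pp → 3 P_ : 1 pp (out of 4)
Genotype classes (out of 4 × 4 = 16): C_P_ = 3×3 = 9; C_pp = 3×1 = 3; ccP_ = 1×3 = 3; ccpp = 1×1 = 1
Apply the phenotype rules: C_P_ (9) → purple; C_pp (3) + ccP_ (3) + ccpp (1) → white
Phenotype counts (out of 16): 9 purple, 7 white
Ratio: 9 purple : 7 white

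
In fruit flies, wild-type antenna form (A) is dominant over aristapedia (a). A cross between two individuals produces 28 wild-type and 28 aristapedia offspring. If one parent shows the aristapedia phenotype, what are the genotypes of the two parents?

Observed offspring: 28 wild-type, 28 aristapedia
The observed ratio simplifies to 1:1. One parent shows aristapedia, so its genotype must be aa. A 1:1 offspring split requires the other parent to be heterozygous (Aa).
Parent genotypes: aa × Aa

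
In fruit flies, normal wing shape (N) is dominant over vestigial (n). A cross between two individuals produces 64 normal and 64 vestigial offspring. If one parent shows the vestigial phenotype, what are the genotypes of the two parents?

Observed offspring: 64 normal, 64 vestigial
The observed ratio simplifies to 1:1. One parent shows vestigial, so its genotype must be nn. A 1:1 offspring split requires the other parent to be heterozygous (Nn).
Parent genotypes: nn × Nn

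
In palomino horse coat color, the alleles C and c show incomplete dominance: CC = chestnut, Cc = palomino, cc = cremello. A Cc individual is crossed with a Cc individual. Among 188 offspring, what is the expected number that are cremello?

Punnett square for Cc × Cc:
Offspring genotypes: 1 CC, 2 Cc, 1 cc
Phenotype counts: 1 chestnut, 2 palomino, 1 cremello
cremello: 1 out of 4 → fraction 1/4
Expected count = 1/4 × 188 = 47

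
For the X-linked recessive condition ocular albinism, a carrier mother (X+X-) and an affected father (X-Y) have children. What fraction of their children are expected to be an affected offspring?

Cross: X+X- × X-Y
Offspring: 1 X+X-, 1 X+Y, 1 X-X-, 1 X-Y
Probability of an affected offspring: 2/4 = 1/2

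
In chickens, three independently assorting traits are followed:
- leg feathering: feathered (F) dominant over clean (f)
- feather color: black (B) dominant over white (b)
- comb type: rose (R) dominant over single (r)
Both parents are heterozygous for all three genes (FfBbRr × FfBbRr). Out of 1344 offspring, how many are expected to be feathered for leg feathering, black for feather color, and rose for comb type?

Trihybrid cross: FfBbRr × FfBbRr
Each trait segregates independently with a 3:1 phenotypic ratio, so each gene contributes 3/4 (dominant) or 1/4 (recessive).
Target: feathered (leg feathering), black (feather color), rose (comb type)
Probability = product of independent per-trait probabilities
= 3/4 × 3/4 × 3/4 = 27/64
Expected count = 27/64 × 1344 = 567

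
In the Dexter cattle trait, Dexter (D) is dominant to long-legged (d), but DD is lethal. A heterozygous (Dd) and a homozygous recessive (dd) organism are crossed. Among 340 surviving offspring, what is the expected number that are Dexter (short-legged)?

Cross: Dd × dd
Punnett square offspring (before lethality): 2 Dd, 2 dd
No DD offspring are produced in this cross.
Dexter (short-legged): 2 out of 4 → fraction 1/2
Expected count = 1/2 × 340 = 170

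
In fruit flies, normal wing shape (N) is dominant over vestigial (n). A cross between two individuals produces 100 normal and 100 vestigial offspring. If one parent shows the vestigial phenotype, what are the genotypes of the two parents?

Observed offspring: 100 normal, 100 vestigial
The observed ratio simplifies to 1:1. One parent shows vestigial, so its genotype must be nn. A 1:1 offspring split requires the other parent to be heterozygous (Nn).
Parent genotypes: nn × Nn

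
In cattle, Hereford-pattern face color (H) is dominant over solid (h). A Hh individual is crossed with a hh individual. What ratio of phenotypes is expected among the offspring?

Punnett square for Hh × hh:
Offspring genotypes: 2 Hh, 2 hh
Hereford-pattern: 2, solid: 2
Ratio: 1:1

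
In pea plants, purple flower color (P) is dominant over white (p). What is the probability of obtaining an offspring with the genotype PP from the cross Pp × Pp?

Punnett square for Pp × Pp:
Offspring genotypes: 1 PP, 2 Pp, 1 pp
Total offspring: 4
Count with target: 1
Probability: 1/4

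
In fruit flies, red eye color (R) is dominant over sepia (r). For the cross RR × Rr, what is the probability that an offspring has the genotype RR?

Punnett square for RR × Rr:
Offspring genotypes: 2 RR, 2 Rr
Total offspring: 4
Count with target: 2
Probability: 2/4 = 1/2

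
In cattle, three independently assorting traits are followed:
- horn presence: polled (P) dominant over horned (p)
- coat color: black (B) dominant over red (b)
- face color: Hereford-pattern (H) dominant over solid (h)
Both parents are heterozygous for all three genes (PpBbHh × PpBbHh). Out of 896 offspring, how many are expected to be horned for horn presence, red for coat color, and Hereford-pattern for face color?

Trihybrid cross: PpBbHh × PpBbHh
Each trait segregates independently with a 3:1 phenotypic ratio, so each gene contributes 3/4 (dominant) or 1/4 (recessive).
Target: horned (horn presence), red (coat color), Hereford-pattern (face color)
Probability = product of independent per-trait probabilities
= 1/4 × 1/4 × 3/4 = 3/64
Expected count = 3/64 × 896 = 42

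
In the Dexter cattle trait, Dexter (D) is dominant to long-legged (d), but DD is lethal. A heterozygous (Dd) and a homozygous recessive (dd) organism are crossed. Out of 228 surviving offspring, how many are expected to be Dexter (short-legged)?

Cross: Dd × dd
Punnett square offspring (before lethality): 2 Dd, 2 dd
No DD offspring are produced in this cross.
Dexter (short-legged): 2 out of 4 → fraction 1/2
Expected count = 1/2 × 228 = 114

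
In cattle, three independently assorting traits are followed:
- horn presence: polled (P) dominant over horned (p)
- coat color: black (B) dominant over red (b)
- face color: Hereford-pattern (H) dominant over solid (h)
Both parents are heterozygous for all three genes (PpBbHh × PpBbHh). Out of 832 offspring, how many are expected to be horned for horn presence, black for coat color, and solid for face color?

Trihybrid cross: PpBbHh × PpBbHh
Each trait segregates independently with a 3:1 phenotypic ratio, so each gene contributes 3/4 (dominant) or 1/4 (recessive).
Target: horned (horn presence), black (coat color), solid (face color)
Probability = product of independent per-trait probabilities
= 1/4 × 3/4 × 1/4 = 3/64
Expected count = 3/64 × 832 = 39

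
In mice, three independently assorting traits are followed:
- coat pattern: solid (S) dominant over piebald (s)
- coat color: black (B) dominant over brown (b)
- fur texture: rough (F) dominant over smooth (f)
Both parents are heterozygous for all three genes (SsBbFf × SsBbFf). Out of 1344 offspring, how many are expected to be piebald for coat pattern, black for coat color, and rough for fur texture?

Trihybrid cross: SsBbFf × SsBbFf
Each trait segregates independently with a 3:1 phenotypic ratio, so each gene contributes 3/4 (dominant) or 1/4 (recessive).
Target: piebald (coat pattern), black (coat color), rough (fur texture)
Probability = product of independent per-trait probabilities
= 1/4 × 3/4 × 3/4 = 9/64
Expected count = 9/64 × 1344 = 189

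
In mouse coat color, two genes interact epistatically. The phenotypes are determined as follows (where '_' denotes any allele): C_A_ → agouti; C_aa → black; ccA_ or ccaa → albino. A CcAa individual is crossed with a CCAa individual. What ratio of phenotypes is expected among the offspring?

Cross: CcAa × CCAa — consider each gene separately:
C gene: Cc × CC → 2 CC, 2 Cc → 4 C_ (out of 4)
A gene: Aa × Aa → 1 AA, 2 Aa, 1 aa → 3 A_ : 1 aa (out of 4)
Genotype classes (out of 4 × 4 = 16): C_A_ = 4×3 = 12; C_aa = 4×1 = 4
Apply the phenotype rules: C_A_ (12) → agouti; C_aa (4) → black
Phenotype counts (out of 16): 12 agouti, 4 black
Ratio: 3 agouti : 1 black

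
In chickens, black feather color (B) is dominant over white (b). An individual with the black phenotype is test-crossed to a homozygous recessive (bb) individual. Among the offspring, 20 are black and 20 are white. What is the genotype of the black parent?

Test cross: ? × bb
Offspring: 20 black, 20 white — approximately 1:1.
A 1:1 ratio in a test cross indicates the unknown parent is heterozygous (Bb).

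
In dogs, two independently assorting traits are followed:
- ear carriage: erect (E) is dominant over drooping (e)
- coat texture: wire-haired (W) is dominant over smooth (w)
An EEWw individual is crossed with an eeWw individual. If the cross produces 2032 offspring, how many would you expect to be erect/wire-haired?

Dihybrid cross EEWw × eeWw — consider each gene separately:
ear carriage: EE × ee → 4 Ee → 4 E_ (out of 4)
coat texture: Ww × Ww → 1 WW, 2 Ww, 1 ww → 3 W_ : 1 ww (out of 4)
Combine (counts out of 4 × 4 = 16): erect/wire-haired (E_W_) = 4×3 = 12; erect/smooth (E_ww) = 4×1 = 4
Phenotype counts (out of 16): 12 erect/wire-haired, 4 erect/smooth
erect/wire-haired: 12 out of 16 → fraction 3/4
Expected count = 3/4 × 2032 = 1524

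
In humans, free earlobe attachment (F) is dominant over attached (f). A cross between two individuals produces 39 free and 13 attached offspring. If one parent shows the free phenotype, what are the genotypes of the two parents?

Observed offspring: 39 free, 13 attached
The observed ratio simplifies to 3:1. Attached (ff) offspring appear, so each parent must contribute one f allele. The parent stated to show free carries F, so it is Ff. The other parent is then either Ff or ff: Ff × ff would give a 1:1 split, whereas Ff × Ff gives 3:1 — matching the data. So both parents are heterozygous (Ff × Ff).
Parent genotypes: Ff × Ff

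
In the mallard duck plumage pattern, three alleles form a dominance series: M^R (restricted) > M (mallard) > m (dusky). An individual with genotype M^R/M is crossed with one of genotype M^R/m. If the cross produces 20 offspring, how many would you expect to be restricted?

Cross: M^R/M × M^R/m
Allele dominance: M^R > M > m
Offspring genotypes: 1 M^R/M^R, 1 M^R/m, 1 M^R/M, 1 M/m
Phenotype counts: 3 restricted, 1 mallard
restricted: 3 out of 4 → fraction 3/4
Expected count = 3/4 × 20 = 15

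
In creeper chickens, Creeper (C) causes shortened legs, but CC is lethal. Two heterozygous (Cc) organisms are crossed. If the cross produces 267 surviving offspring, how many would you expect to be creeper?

Cross: Cc × Cc
Punnett square offspring (before lethality): 1 CC, 2 Cc, 1 cc
The CC genotype is lethal (embryos die); surviving offspring: 2 Cc, 1 cc
creeper: 2 out of 3 → fraction 2/3
Expected count = 2/3 × 267 = 178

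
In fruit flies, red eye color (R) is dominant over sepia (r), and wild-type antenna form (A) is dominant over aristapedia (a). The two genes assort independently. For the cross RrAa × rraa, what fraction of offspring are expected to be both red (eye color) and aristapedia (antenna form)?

Dihybrid cross RrAa × rraa — consider each gene separately:
eye color: Rr × rr → 2 Rr, 2 rr → 2 R_ : 2 rr (out of 4)
antenna form: Aa × aa → 2 Aa, 2 aa → 2 A_ : 2 aa (out of 4)
Looking for: red (R_) and aristapedia (aa)
P(red) = 2/4, P(aristapedia) = 2/4
P(both) = 2/4 × 2/4 = 4/16 = 1/4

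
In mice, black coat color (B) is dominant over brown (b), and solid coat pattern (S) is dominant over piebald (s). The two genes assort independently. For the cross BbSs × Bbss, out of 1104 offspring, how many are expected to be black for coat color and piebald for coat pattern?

Dihybrid cross BbSs × Bbss — consider each gene separately:
coat color: Bb × Bb → 1 BB, 2 Bb, 1 bb → 3 B_ : 1 bb (out of 4)
coat pattern: Ss × ss → 2 Ss, 2 ss → 2 S_ : 2 ss (out of 4)
Looking for: black (B_) and piebald (ss)
P(black) = 3/4, P(piebald) = 2/4
P(both) = 3/4 × 2/4 = 6/16 = 3/8
Expected count = 3/8 × 1104 = 414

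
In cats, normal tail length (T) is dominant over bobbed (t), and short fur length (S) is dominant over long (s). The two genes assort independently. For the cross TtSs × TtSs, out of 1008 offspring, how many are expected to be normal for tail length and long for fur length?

Dihybrid cross TtSs × TtSs — consider each gene separately:
tail length: Tt × Tt → 1 TT, 2 Tt, 1 tt → 3 T_ : 1 tt (out of 4)
fur length: Ss × Ss → 1 SS, 2 Ss, 1 ss → 3 S_ : 1 ss (out of 4)
Looking for: normal (T_) and long (ss)
P(normal) = 3/4, P(long) = 1/4
P(both) = 3/4 × 1/4 = 3/16
Expected count = 3/16 × 1008 = 189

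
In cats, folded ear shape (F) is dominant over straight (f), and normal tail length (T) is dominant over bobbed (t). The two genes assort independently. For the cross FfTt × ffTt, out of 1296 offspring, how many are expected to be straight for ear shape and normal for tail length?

Dihybrid cross FfTt × ffTt — consider each gene separately:
ear shape: Ff × ff → 2 Ff, 2 ff → 2 F_ : 2 ff (out of 4)
tail length: Tt × Tt → 1 TT, 2 Tt, 1 tt → 3 T_ : 1 tt (out of 4)
Looking for: straight (ff) and normal (T_)
P(straight) = 2/4, P(normal) = 3/4
P(both) = 2/4 × 3/4 = 6/16 = 3/8
Expected count = 3/8 × 1296 = 486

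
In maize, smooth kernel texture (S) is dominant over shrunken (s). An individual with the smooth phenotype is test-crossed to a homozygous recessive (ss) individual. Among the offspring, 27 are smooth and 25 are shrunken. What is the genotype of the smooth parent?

Test cross: ? × ss
Offspring: 27 smooth, 25 shrunken — approximately 1:1.
A 1:1 ratio in a test cross indicates the unknown parent is heterozygous (Ss).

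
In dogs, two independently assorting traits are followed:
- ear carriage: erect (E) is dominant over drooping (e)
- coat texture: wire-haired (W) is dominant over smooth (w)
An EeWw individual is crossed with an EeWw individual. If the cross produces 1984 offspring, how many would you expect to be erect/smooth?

Dihybrid cross EeWw × EeWw — consider each gene separately:
ear carriage: Ee × Ee → 1 EE, 2 Ee, 1 ee → 3 E_ : 1 ee (out of 4)
coat texture: Ww × Ww → 1 WW, 2 Ww, 1 ww → 3 W_ : 1 ww (out of 4)
Combine (counts out of 4 × 4 = 16): erect/wire-haired (E_W_) = 3×3 = 9; erect/smooth (E_ww) = 3×1 = 3; drooping/wire-haired (eeW_) = 1×3 = 3; drooping/smooth (eeww) = 1×1 = 1
Phenotype counts (out of 16): 9 erect/wire-haired, 3 erect/smooth, 3 drooping/wire-haired, 1 drooping/smooth
erect/smooth: 3 out of 16 → fraction 3/16
Expected count = 3/16 × 1984 = 372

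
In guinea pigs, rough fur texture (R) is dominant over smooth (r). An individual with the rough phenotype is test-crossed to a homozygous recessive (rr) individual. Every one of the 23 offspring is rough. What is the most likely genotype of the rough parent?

Test cross: ? × rr
All offspring are rough.
If the unknown parent were heterozygous (Rr), about half of 23 offspring would be smooth; none are. The unknown parent is most likely homozygous dominant (RR).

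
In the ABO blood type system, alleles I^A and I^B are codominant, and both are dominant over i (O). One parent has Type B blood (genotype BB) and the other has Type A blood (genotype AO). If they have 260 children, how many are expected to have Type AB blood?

Cross: BB × AO
Possible offspring genotypes: 2 AB, 2 BO
Blood type counts: 2 Type AB, 2 Type B
Probability of Type AB: 2/4 = 1/2
Expected count = 1/2 × 260 = 130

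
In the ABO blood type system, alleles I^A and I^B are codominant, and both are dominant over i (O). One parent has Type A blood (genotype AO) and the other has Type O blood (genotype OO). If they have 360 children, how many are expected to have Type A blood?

Cross: AO × OO
Possible offspring genotypes: 2 AO, 2 OO
Blood type counts: 2 Type A, 2 Type O
Probability of Type A: 2/4 = 1/2
Expected count = 1/2 × 360 = 180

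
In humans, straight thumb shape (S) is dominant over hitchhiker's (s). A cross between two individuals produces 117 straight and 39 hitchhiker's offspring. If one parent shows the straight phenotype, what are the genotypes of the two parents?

Observed offspring: 117 straight, 39 hitchhiker's
The observed ratio simplifies to 3:1. Hitchhiker's (ss) offspring appear, so each parent must contribute one s allele. The parent stated to show straight carries S, so it is Ss. The other parent is then either Ss or ss: Ss × ss would give a 1:1 split, whereas Ss × Ss gives 3:1 — matching the data. So both parents are heterozygous (Ss × Ss).
Parent genotypes: Ss × Ss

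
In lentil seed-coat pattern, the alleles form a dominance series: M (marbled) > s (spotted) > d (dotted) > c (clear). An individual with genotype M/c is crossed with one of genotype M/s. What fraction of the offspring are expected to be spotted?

Cross: M/c × M/s
Allele dominance: M > s > d > c
Offspring genotypes: 1 M/M, 1 M/s, 1 M/c, 1 s/c
Phenotype counts: 3 marbled, 1 spotted
spotted: 1 out of 4
Probability: 1/4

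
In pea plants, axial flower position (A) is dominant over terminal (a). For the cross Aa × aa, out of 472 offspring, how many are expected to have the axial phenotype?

Punnett square for Aa × aa:
Offspring genotypes: 2 Aa, 2 aa
Total offspring: 4
Count with target: 2
Probability: 2/4 = 1/2
Expected count = 1/2 × 472 = 236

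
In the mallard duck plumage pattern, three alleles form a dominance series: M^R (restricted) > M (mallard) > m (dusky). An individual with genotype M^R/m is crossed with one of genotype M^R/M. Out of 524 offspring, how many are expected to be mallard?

Cross: M^R/m × M^R/M
Allele dominance: M^R > M > m
Offspring genotypes: 1 M^R/M^R, 1 M^R/M, 1 M^R/m, 1 M/m
Phenotype counts: 3 restricted, 1 mallard
mallard: 1 out of 4 → fraction 1/4
Expected count = 1/4 × 524 = 131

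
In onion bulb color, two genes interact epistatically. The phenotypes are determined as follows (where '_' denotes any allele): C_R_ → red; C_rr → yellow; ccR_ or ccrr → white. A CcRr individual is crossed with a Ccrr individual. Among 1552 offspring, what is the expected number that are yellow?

Cross: CcRr × Ccrr — consider each gene separately:
C gene: Cc × Cc → 1 CC, 2 Cc, 1 cc → 3 C_ : 1 cc (out of 4)
R gene: Rr × rr → 2 Rr, 2 rr → 2 R_ : 2 rr (out of 4)
Genotype classes (out of 4 × 4 = 16): C_R_ = 3×2 = 6; C_rr = 3×2 = 6; ccR_ = 1×2 = 2; ccrr = 1×2 = 2
Apply the phenotype rules: C_R_ (6) → red; C_rr (6) → yellow; ccR_ (2) + ccrr (2) → white
Phenotype counts (out of 16): 6 red, 6 yellow, 4 white
yellow: 6 out of 16 → fraction 3/8
Expected count = 3/8 × 1552 = 582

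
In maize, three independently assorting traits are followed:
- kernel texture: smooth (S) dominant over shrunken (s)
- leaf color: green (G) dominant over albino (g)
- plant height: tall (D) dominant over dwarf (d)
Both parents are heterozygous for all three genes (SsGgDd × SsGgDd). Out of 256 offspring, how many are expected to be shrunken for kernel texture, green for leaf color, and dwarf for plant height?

Trihybrid cross: SsGgDd × SsGgDd
Each trait segregates independently with a 3:1 phenotypic ratio, so each gene contributes 3/4 (dominant) or 1/4 (recessive).
Target: shrunken (kernel texture), green (leaf color), dwarf (plant height)
Probability = product of independent per-trait probabilities
= 1/4 × 3/4 × 1/4 = 3/64
Expected count = 3/64 × 256 = 12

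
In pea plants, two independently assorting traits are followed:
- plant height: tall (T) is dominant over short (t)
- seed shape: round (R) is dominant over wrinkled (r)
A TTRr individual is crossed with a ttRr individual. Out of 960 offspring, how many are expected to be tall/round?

Dihybrid cross TTRr × ttRr — consider each gene separately:
plant height: TT × tt → 4 Tt → 4 T_ (out of 4)
seed shape: Rr × Rr → 1 RR, 2 Rr, 1 rr → 3 R_ : 1 rr (out of 4)
Combine (counts out of 4 × 4 = 16): tall/round (T_R_) = 4×3 = 12; tall/wrinkled (T_rr) = 4×1 = 4
Phenotype counts (out of 16): 12 tall/round, 4 tall/wrinkled
tall/round: 12 out of 16 → fraction 3/4
Expected count = 3/4 × 960 = 720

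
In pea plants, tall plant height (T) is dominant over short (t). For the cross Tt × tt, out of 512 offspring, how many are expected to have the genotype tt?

Punnett square for Tt × tt:
Offspring genotypes: 2 Tt, 2 tt
Total offspring: 4
Count with target: 2
Probability: 2/4 = 1/2
Expected count = 1/2 × 512 = 256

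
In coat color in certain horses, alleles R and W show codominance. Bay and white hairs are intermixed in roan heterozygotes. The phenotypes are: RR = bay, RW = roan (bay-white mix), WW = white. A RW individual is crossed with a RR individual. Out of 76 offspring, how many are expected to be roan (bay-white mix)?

Punnett square for RW × RR:
Offspring genotypes: 2 RR, 2 RW
Phenotype counts: 2 bay, 2 roan (bay-white mix)
roan (bay-white mix): 2 out of 4 → fraction 1/2
Expected count = 1/2 × 76 = 38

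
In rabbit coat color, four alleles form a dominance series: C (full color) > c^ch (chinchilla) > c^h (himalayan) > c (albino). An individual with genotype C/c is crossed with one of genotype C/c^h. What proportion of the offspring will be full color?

Cross: C/c × C/c^h
Allele dominance: C > c^ch > c^h > c
Offspring genotypes: 1 C/C, 1 C/c^h, 1 C/c, 1 c^h/c
Phenotype counts: 3 full color, 1 himalayan
full color: 3 out of 4
Probability: 3/4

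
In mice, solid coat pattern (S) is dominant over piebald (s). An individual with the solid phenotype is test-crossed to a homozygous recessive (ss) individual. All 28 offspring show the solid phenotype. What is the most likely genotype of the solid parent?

Test cross: ? × ss
All offspring are solid.
If the unknown parent were heterozygous (Ss), about half of 28 offspring would be piebald; none are. The unknown parent is most likely homozygous dominant (SS).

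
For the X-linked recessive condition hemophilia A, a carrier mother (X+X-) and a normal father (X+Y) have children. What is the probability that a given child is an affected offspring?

Cross: X+X- × X+Y
Offspring: 1 X+X+, 1 X+Y, 1 X+X-, 1 X-Y
Probability of an affected offspring: 1/4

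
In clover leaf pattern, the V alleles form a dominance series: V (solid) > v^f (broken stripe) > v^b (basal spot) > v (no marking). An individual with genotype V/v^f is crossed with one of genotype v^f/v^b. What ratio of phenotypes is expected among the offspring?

Cross: V/v^f × v^f/v^b
Allele dominance: V > v^f > v^b > v
Offspring genotypes: 1 V/v^f, 1 V/v^b, 1 v^f/v^f, 1 v^f/v^b
Phenotype counts: 2 solid, 2 broken stripe
Ratio: 1 solid : 1 broken stripe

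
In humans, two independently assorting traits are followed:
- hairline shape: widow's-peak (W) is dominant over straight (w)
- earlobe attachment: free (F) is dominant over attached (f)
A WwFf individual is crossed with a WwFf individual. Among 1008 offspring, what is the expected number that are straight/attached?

Dihybrid cross WwFf × WwFf — consider each gene separately:
hairline shape: Ww × Ww → 1 WW, 2 Ww, 1 ww → 3 W_ : 1 ww (out of 4)
earlobe attachment: Ff × Ff → 1 FF, 2 Ff, 1 ff → 3 F_ : 1 ff (out of 4)
Combine (counts out of 4 × 4 = 16): widow's-peak/free (W_F_) = 3×3 = 9; widow's-peak/attached (W_ff) = 3×1 = 3; straight/free (wwF_) = 1×3 = 3; straight/attached (wwff) = 1×1 = 1
Phenotype counts (out of 16): 9 widow's-peak/free, 3 widow's-peak/attached, 3 straight/free, 1 straight/attached
straight/attached: 1 out of 16 → fraction 1/16
Expected count = 1/16 × 1008 = 63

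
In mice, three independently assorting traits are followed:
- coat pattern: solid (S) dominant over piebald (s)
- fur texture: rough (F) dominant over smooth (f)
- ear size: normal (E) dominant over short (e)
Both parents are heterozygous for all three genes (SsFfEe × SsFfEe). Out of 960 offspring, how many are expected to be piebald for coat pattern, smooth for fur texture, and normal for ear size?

Trihybrid cross: SsFfEe × SsFfEe
Each trait segregates independently with a 3:1 phenotypic ratio, so each gene contributes 3/4 (dominant) or 1/4 (recessive).
Target: piebald (coat pattern), smooth (fur texture), normal (ear size)
Probability = product of independent per-trait probabilities
= 1/4 × 1/4 × 3/4 = 3/64
Expected count = 3/64 × 960 = 45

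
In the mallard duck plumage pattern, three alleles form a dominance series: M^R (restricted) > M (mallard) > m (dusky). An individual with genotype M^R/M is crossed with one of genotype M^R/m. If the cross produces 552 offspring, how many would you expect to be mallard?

Cross: M^R/M × M^R/m
Allele dominance: M^R > M > m
Offspring genotypes: 1 M^R/M^R, 1 M^R/m, 1 M^R/M, 1 M/m
Phenotype counts: 3 restricted, 1 mallard
mallard: 1 out of 4 → fraction 1/4
Expected count = 1/4 × 552 = 138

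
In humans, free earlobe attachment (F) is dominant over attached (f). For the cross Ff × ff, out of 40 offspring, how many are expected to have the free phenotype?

Punnett square for Ff × ff:
Offspring genotypes: 2 Ff, 2 ff
Total offspring: 4
Count with target: 2
Probability: 2/4 = 1/2
Expected count = 1/2 × 40 = 20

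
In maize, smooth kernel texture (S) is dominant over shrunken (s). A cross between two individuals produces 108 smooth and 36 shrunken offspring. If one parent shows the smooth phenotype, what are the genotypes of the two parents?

Observed offspring: 108 smooth, 36 shrunken
The observed ratio simplifies to 3:1. Shrunken (ss) offspring appear, so each parent must contribute one s allele. The parent stated to show smooth carries S, so it is Ss. The other parent is then either Ss or ss: Ss × ss would give a 1:1 split, whereas Ss × Ss gives 3:1 — matching the data. So both parents are heterozygous (Ss × Ss).
Parent genotypes: Ss × Ss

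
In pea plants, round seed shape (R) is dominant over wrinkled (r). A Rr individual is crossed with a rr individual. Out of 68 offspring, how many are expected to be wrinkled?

Punnett square for Rr × rr:
Offspring genotypes: 2 Rr, 2 rr
round: 2, wrinkled: 2
wrinkled: 2 out of 4 → fraction 1/2
Expected count = 1/2 × 68 = 34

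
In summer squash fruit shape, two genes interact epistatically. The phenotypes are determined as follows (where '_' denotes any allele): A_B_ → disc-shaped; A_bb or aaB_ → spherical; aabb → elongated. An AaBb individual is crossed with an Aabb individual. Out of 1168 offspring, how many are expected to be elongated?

Cross: AaBb × Aabb — consider each gene separately:
A gene: Aa × Aa → 1 AA, 2 Aa, 1 aa → 3 A_ : 1 aa (out of 4)
B gene: Bb × bb → 2 Bb, 2 bb → 2 B_ : 2 bb (out of 4)
Genotype classes (out of 4 × 4 = 16): A_B_ = 3×2 = 6; A_bb = 3×2 = 6; aaB_ = 1×2 = 2; aabb = 1×2 = 2
Apply the phenotype rules: A_B_ (6) → disc-shaped; A_bb (6) + aaB_ (2) → spherical; aabb (2) → elongated
Phenotype counts (out of 16): 6 disc-shaped, 8 spherical, 2 elongated
elongated: 2 out of 16 → fraction 1/8
Expected count = 1/8 × 1168 = 146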